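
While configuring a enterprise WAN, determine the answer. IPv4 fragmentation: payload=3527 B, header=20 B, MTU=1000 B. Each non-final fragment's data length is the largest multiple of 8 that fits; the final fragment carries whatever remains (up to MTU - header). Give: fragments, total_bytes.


Max data per non-final fragment = floor((MTU - header)/8)*8 = floor((1000 - 20)/8)*8 = floor(980/8)*8 = 976 B
Final fragment needs no 8-byte alignment: it can carry up to MTU - header = 980 B
Non-final fragments needed = ceil((payload - 980) / 976) = ceil(2547/976) = ceil(2.6096) = 3
Number of fragments = 3 + 1 = 4
Fragment sizes (data): 3 * 976 B + 599 B (last, 599 <= 980 OK)
Total bytes sent = payload + n_frags * header = 3527 + 4*20 = 3527 + 80 = 3607 B

4, 3607


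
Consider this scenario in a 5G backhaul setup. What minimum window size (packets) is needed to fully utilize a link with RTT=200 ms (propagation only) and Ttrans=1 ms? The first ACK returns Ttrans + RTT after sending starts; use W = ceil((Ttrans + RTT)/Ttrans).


Given: Ttrans = 1 ms, RTT = 200 ms (= 2 * Tprop, Tprop = 100 ms)
Time until first ACK returns = Ttrans + RTT = 1 + 200 = 201 ms
Need W * Ttrans >= Ttrans + RTT  ->  W >= (Ttrans + RTT) / Ttrans
(Ttrans + RTT) / Ttrans = 201 / 1 = 201
W_min = ceil(201) = 201

201


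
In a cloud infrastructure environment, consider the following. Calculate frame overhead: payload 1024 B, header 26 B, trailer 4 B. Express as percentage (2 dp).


Given: payload = 1024 B, header = 26 B, trailer = 4 B
Overhead bytes = header + trailer = 26 + 4 = 30
Total frame = payload + overhead = 1024 + 30 = 1054
Overhead % = 30 / 1054 * 100 = 2.8463% -> 2.85% (2 dp)

2.85


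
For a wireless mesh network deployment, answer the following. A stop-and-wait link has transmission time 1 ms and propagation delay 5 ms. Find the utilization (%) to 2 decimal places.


Given: Ttrans = 1 ms, Tprop = 5 ms
RTT = 2 * Tprop = 2 * 5 = 10 ms
U = Ttrans / (Ttrans + RTT)
U = 1 / (1 + 10)
U = 1 / 11 = 0.090909
U% = 9.09%

9.09


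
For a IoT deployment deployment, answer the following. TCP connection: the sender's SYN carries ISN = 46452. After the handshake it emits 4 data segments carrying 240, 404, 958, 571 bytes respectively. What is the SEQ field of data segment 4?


The SYN occupies sequence number ISN = 46452, so the first data byte is ISN + 1 = 46453.
SEQ of data segment i = (ISN + 1) + sum of payload sizes of segments 1..i-1.
Segment 1: SEQ = 46453, payload = 240 bytes
Segment 2: SEQ = 46693, payload = 404 bytes
Segment 3: SEQ = 47097, payload = 958 bytes
Segment 4: SEQ = 48055, payload = 571 bytes
SEQ of segment 4 = 46453 + 240 + 404 + 958 = 48055

48055


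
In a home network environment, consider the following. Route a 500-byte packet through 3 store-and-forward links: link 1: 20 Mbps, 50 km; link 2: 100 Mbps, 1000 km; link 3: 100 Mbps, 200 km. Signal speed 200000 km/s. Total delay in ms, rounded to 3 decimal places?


Packet = 500 bytes = 4000 bits. Store-and-forward: sum (t_trans + t_prop) per link.
Link 1: t_trans = 4000/(20*10^6) s = 0.2000 ms; t_prop = 50/200000 s = 0.2500 ms; subtotal = 0.4500 ms
Link 2: t_trans = 4000/(100*10^6) s = 0.0400 ms; t_prop = 1000/200000 s = 5.0000 ms; subtotal = 5.0400 ms
Link 3: t_trans = 4000/(100*10^6) s = 0.0400 ms; t_prop = 200/200000 s = 1.0000 ms; subtotal = 1.0400 ms
End-to-end = 0.4500 + 5.0400 + 1.0400 = 6.5300 ms -> 6.530 ms (3 dp)

6.530


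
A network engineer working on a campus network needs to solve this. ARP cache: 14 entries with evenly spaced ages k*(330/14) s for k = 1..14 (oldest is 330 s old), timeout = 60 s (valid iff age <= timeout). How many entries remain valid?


Ages are k * 330/14 s for k = 1..14 (spacing = 23.5714 s).
Entry k is valid iff k * 330/14 <= 60 iff k <= 14 * 60 / 330 = 2.5455
n_valid = floor(2.5455) = 2
(n_stale = 14 - 2 = 12)

2


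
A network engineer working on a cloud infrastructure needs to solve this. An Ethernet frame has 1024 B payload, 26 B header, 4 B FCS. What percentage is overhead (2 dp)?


Given: payload = 1024 B, header = 26 B, trailer = 4 B
Overhead bytes = header + trailer = 26 + 4 = 30
Total frame = payload + overhead = 1024 + 30 = 1054
Overhead % = 30 / 1054 * 100 = 2.8463% -> 2.85% (2 dp)

2.85


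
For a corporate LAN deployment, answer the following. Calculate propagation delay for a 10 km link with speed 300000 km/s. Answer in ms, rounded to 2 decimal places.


Given: distance = 10 km, speed = 300000 km/s
Delay = distance / speed = 10 / 300000 seconds
Delay in ms = 10 * 1000 / 300000
Delay = 0.0333 ms
Rounded to 2 dp = 0.03 ms

0.03


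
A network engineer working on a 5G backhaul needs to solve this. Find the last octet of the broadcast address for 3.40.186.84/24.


Given: IP = 3.40.186.84, prefix = /24
Host bits = 32 - 24 = 8
Network last octet = 84 AND mask = 0
Host part size = 2^8 - 1 = 255
Broadcast last octet = 0 OR 255 = 255

255


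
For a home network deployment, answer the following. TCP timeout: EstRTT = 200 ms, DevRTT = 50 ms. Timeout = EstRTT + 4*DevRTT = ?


Given: EstRTT = 200 ms, DevRTT = 50 ms
Timeout = EstRTT + 4 * DevRTT
4 * DevRTT = 4 * 50 = 200
Timeout = 200 + 200 = 400 ms

400


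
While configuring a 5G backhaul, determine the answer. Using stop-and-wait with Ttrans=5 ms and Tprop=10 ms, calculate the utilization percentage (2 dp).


Given: Ttrans = 5 ms, Tprop = 10 ms
RTT = 2 * Tprop = 2 * 10 = 20 ms
U = Ttrans / (Ttrans + RTT)
U = 5 / (5 + 20)
U = 5 / 25 = 0.2
U% = 20.00%

20.00


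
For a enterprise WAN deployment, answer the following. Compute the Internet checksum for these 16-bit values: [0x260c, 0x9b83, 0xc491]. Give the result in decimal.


Given words: [0x260c, 0x9b83, 0xc491]
Step 1: Sum all words
Raw sum = 9740 + 39811 + 50321 = 99872
Step 2: Fold carry: (34336 + 1) = 34337
One's complement = ~34337 & 0xFFFF = 31198

31198


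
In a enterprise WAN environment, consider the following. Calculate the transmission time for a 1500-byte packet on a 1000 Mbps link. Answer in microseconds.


Given: packet = 1500 bytes, bandwidth = 1000 Mbps
Packet in bits = 1500 * 8 = 12000 bits
Bandwidth = 1000 * 10^6 = 1000000000 bps
Time = 12000 / 1000000000 seconds
Time in us = 12000 * 10^6 / 1000000000 = 12

12


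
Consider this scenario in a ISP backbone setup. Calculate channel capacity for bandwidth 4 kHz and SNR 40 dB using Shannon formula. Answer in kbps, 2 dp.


Given: B = 4 kHz, SNR = 40 dB
SNR linear = 10^(40/10) = 10000
1 + SNR = 10001
log2(10001) = 13.2878566418
C = 4 * 1000 * 13.2878566418 = 53151.4266 bps
C = 53.151427 kbps -> 53.15 kbps (2 dp)

53.15


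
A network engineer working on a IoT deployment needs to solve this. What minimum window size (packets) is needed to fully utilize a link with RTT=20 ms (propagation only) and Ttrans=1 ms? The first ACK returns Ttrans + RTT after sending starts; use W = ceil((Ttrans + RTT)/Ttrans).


Given: Ttrans = 1 ms, RTT = 20 ms (= 2 * Tprop, Tprop = 10 ms)
Time until first ACK returns = Ttrans + RTT = 1 + 20 = 21 ms
Need W * Ttrans >= Ttrans + RTT  ->  W >= (Ttrans + RTT) / Ttrans
(Ttrans + RTT) / Ttrans = 21 / 1 = 21
W_min = ceil(21) = 21

21


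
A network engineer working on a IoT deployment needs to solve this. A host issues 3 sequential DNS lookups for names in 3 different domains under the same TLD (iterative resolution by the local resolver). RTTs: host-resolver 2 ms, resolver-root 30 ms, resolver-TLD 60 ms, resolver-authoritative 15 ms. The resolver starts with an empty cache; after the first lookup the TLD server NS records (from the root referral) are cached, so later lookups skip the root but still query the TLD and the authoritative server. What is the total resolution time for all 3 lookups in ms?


Lookup 1 (cold cache): local + root + TLD + auth = 2 + 30 + 60 + 15 = 107 ms
Lookups 2..3 (TLD NS cached -> skip root; new domain -> still ask TLD and auth): local + TLD + auth = 2 + 60 + 15 = 77 ms each
Remaining 2 lookups: 2 * 77 = 154 ms
Total = 107 + 154 = 261 ms

261


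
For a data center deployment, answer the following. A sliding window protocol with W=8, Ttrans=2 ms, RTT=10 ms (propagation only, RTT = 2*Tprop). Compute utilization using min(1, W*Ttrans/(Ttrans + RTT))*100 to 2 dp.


Given: W = 8, Ttrans = 2 ms, RTT = 10 ms (= 2 * Tprop, Tprop = 5 ms)
Cycle time = Ttrans + RTT = 2 + 10 = 12 ms (first packet sent until its ACK returns)
W * Ttrans = 8 * 2 = 16 ms of sending per cycle
W * Ttrans / (Ttrans + RTT) = 16 / 12 = 1.333333
U = min(1, 1.333333) = 1.000000
U% = 100.00%

100.00


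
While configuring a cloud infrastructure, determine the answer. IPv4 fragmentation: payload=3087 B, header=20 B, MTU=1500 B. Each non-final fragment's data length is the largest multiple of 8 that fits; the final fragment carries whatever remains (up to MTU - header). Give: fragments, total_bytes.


Max data per non-final fragment = floor((MTU - header)/8)*8 = floor((1500 - 20)/8)*8 = floor(1480/8)*8 = 1480 B
Final fragment needs no 8-byte alignment: it can carry up to MTU - header = 1480 B
Non-final fragments needed = ceil((payload - 1480) / 1480) = ceil(1607/1480) = ceil(1.0858) = 2
Number of fragments = 2 + 1 = 3
Fragment sizes (data): 2 * 1480 B + 127 B (last, 127 <= 1480 OK)
Total bytes sent = payload + n_frags * header = 3087 + 3*20 = 3087 + 60 = 3147 B

3, 3147


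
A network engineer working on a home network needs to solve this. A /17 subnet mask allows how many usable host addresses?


Given: subnet mask /17
Host bits = 32 - 17 = 15
Total addresses = 2^15 = 32768
Usable hosts = 32768 - 2 (network + broadcast) = 32766

32766


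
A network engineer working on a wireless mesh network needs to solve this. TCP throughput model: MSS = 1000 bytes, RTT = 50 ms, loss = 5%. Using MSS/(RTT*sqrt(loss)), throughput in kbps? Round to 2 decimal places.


Given: MSS = 1000 bytes, RTT = 50 ms, loss = 5%
RTT in seconds = 50 / 1000 = 0.05
Loss rate = 5% = 0.05
sqrt(loss) = sqrt(0.05) = 0.223606797750
Throughput (bytes/s) = 1000 / (0.05 * 0.223606797750) = 89442.7191
Throughput (kbps) = 89442.7191 * 8 / 1000 = 715.541753 -> 715.54 kbps (2 dp)

715.54


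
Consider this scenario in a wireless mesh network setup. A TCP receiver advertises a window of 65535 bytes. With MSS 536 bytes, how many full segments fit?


Given: RWND = 65535 bytes, MSS = 536 bytes
Full segments = floor(RWND / MSS)
Full segments = floor(65535 / 536)
Full segments = floor(122.2668) = 122

122


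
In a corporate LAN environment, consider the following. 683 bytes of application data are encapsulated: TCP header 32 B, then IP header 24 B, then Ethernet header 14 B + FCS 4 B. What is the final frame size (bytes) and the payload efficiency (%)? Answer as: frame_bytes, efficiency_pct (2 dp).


TCP segment = 683 + 32 = 715 B
IP packet = 715 + 24 = 739 B
Ethernet frame = 739 + 14 + 4 = 757 B
Efficiency = app / frame = 683 / 757 = 0.902246 = 90.2246% -> 90.22% (2 dp)

757, 90.22


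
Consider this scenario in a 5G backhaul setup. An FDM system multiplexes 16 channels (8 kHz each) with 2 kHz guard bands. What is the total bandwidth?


Given: 16 channels, 8 kHz each, guard = 2 kHz
Channel bandwidth = 16 * 8 = 128 kHz
Guard bands = 15 gaps * 2 kHz = 30 kHz
Total = 128 + 30 = 158 kHz

158


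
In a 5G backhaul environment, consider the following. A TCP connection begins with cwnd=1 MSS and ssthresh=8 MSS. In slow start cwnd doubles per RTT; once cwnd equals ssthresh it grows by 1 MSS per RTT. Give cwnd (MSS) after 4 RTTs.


RTT 0: cwnd = 1 MSS (initial)
RTT 1: cwnd = 2 MSS (slow start, doubled)
RTT 2: cwnd = 4 MSS (slow start, doubled)
RTT 3: cwnd = 8 MSS (slow start, doubled)
RTT 4: cwnd = 9 MSS (congestion avoidance, +1)

9


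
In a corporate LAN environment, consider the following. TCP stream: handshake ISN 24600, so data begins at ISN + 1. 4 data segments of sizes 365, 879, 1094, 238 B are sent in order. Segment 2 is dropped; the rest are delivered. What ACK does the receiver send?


SYN uses sequence number 24600; first data byte = ISN + 1 = 24601.
Segment 1: SEQ = 24601, len = 365 B, covers [24601, 24965]
Segment 2: SEQ = 24966, len = 879 B, covers [24966, 25844] [LOST]
Segment 3: SEQ = 25845, len = 1094 B, covers [25845, 26938]
Segment 4: SEQ = 26939, len = 238 B, covers [26939, 27176]
In-order data received: bytes [24601, 24965] (segments 1..1).
Segment 2 missing -> gap begins at byte 24966; later segments buffered out of order.
Cumulative ACK = next expected in-order byte = 24601 + 365 = 24966

24966


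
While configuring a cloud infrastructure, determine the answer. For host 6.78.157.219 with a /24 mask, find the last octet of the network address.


Given: IP = 6.78.157.219, prefix = /24
Subnet mask = 255.255.255.0
Last octet of IP: 219
Last octet of mask: 0
Network last octet = 219 AND 0 = 0

0


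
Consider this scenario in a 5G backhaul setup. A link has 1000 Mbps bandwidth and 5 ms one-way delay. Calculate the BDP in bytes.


Given: bandwidth = 1000 Mbps, delay = 5 ms
BDP in bits = 1000 * 10^6 * 5 / 1000
BDP in bits = 5000000
BDP in bytes = 5000000 / 8 = 625000

625000


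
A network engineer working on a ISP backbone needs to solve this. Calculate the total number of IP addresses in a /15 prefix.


Given: CIDR prefix /15
Host bits = 32 - 15 = 17
Total addresses = 2^17 = 131072

131072


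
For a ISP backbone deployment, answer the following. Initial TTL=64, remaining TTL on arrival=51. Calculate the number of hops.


Given: initial TTL = 64, received TTL = 51
Hops = initial TTL - received TTL
Hops = 64 - 51 = 13

13


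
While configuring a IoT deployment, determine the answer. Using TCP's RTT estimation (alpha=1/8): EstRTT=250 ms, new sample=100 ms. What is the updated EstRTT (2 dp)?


Given: EstRTT = 250 ms, SampleRTT = 100 ms, alpha = 1/8
New EstRTT = (1 - alpha) * EstRTT + alpha * SampleRTT
(7/8) * 250 = 218.75
(1/8) * 100 = 12.5
New EstRTT = 218.75 + 12.5 = 231.25 ms -> 231.25 ms (2 dp)

231.25


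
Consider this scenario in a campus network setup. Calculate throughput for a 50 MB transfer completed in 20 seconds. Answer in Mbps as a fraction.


Given: file = 50 MB, time = 20 s
File in Mb = 50 * 8 = 400 Mb
Throughput = 400 / 20 Mbps
Throughput = 20 Mbps

20


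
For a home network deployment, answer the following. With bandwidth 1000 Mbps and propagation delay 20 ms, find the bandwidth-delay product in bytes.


Given: bandwidth = 1000 Mbps, delay = 20 ms
BDP in bits = 1000 * 10^6 * 20 / 1000
BDP in bits = 20000000
BDP in bytes = 20000000 / 8 = 2500000

2500000


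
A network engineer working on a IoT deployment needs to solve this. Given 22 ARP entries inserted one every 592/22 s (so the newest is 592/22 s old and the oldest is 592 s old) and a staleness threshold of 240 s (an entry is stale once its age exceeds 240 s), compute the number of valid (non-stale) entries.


Ages are k * 592/22 s for k = 1..22 (spacing = 26.9091 s).
Entry k is valid iff k * 592/22 <= 240 iff k <= 22 * 240 / 592 = 8.9189
n_valid = floor(8.9189) = 8
(n_stale = 22 - 8 = 14)

8


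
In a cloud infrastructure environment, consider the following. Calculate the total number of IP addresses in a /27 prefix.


Given: CIDR prefix /27
Host bits = 32 - 27 = 5
Total addresses = 2^5 = 32

32


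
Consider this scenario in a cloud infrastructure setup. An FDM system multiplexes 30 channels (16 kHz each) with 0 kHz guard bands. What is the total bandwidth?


Given: 30 channels, 16 kHz each, guard = 0 kHz
Channel bandwidth = 30 * 16 = 480 kHz
Guard bands = 29 gaps * 0 kHz = 0 kHz
Total = 480 + 0 = 480 kHz

480


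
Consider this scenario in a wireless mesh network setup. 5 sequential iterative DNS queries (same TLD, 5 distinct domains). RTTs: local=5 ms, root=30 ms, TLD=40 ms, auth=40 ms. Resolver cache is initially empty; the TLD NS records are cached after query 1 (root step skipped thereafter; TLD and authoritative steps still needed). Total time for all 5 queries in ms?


Lookup 1 (cold cache): local + root + TLD + auth = 5 + 30 + 40 + 40 = 115 ms
Lookups 2..5 (TLD NS cached -> skip root; new domain -> still ask TLD and auth): local + TLD + auth = 5 + 40 + 40 = 85 ms each
Remaining 4 lookups: 4 * 85 = 340 ms
Total = 115 + 340 = 455 ms

455


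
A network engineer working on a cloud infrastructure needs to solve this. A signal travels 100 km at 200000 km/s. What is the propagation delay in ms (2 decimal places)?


Given: distance = 100 km, speed = 200000 km/s
Delay = distance / speed = 100 / 200000 seconds
Delay in ms = 100 * 1000 / 200000
Delay = 0.5000 ms
Rounded to 2 dp = 0.50 ms

0.50


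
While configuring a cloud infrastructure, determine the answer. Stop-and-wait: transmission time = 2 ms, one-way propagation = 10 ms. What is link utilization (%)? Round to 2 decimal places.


Given: Ttrans = 2 ms, Tprop = 10 ms
RTT = 2 * Tprop = 2 * 10 = 20 ms
U = Ttrans / (Ttrans + RTT)
U = 2 / (2 + 20)
U = 2 / 22 = 0.090909
U% = 9.09%

9.09


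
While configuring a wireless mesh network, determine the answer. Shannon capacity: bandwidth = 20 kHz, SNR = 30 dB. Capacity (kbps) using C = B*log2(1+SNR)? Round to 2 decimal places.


Given: B = 20 kHz, SNR = 30 dB
SNR linear = 10^(30/10) = 1000
1 + SNR = 1001
log2(1001) = 9.9672262588
C = 20 * 1000 * 9.9672262588 = 199344.5252 bps
C = 199.344525 kbps -> 199.34 kbps (2 dp)

199.34


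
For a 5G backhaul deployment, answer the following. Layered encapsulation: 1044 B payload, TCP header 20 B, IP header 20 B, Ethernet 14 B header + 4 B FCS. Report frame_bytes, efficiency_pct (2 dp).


TCP segment = 1044 + 20 = 1064 B
IP packet = 1064 + 20 = 1084 B
Ethernet frame = 1084 + 14 + 4 = 1102 B
Efficiency = app / frame = 1044 / 1102 = 0.947368 = 94.7368% -> 94.74% (2 dp)

1102, 94.74


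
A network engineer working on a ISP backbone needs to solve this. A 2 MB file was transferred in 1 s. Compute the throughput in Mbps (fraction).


Given: file = 2 MB, time = 1 s
File in Mb = 2 * 8 = 16 Mb
Throughput = 16 / 1 Mbps
Throughput = 16 Mbps

16


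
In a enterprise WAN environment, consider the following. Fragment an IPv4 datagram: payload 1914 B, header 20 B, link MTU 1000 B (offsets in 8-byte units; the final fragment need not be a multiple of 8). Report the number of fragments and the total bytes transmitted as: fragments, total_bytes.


Max data per non-final fragment = floor((MTU - header)/8)*8 = floor((1000 - 20)/8)*8 = floor(980/8)*8 = 976 B
Final fragment needs no 8-byte alignment: it can carry up to MTU - header = 980 B
Non-final fragments needed = ceil((payload - 980) / 976) = ceil(934/976) = ceil(0.9570) = 1
Number of fragments = 1 + 1 = 2
Fragment sizes (data): 1 * 976 B + 938 B (last, 938 <= 980 OK)
Total bytes sent = payload + n_frags * header = 1914 + 2*20 = 1914 + 40 = 1954 B

2, 1954


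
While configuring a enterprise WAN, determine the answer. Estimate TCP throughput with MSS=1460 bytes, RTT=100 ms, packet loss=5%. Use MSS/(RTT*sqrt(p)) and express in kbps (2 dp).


Given: MSS = 1460 bytes, RTT = 100 ms, loss = 5%
RTT in seconds = 100 / 1000 = 0.1
Loss rate = 5% = 0.05
sqrt(loss) = sqrt(0.05) = 0.223606797750
Throughput (bytes/s) = 1460 / (0.1 * 0.223606797750) = 65293.1849
Throughput (kbps) = 65293.1849 * 8 / 1000 = 522.345480 -> 522.35 kbps (2 dp)

522.35


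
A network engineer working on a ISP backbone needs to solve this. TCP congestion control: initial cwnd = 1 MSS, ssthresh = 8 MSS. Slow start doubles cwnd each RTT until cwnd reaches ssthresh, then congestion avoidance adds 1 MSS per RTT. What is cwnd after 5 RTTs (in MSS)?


RTT 0: cwnd = 1 MSS (initial)
RTT 1: cwnd = 2 MSS (slow start, doubled)
RTT 2: cwnd = 4 MSS (slow start, doubled)
RTT 3: cwnd = 8 MSS (slow start, doubled)
RTT 4: cwnd = 9 MSS (congestion avoidance, +1)
RTT 5: cwnd = 10 MSS (congestion avoidance, +1)

10


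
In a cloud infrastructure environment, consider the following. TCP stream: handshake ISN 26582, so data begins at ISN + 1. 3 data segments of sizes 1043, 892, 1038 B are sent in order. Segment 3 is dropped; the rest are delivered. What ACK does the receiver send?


SYN uses sequence number 26582; first data byte = ISN + 1 = 26583.
Segment 1: SEQ = 26583, len = 1043 B, covers [26583, 27625]
Segment 2: SEQ = 27626, len = 892 B, covers [27626, 28517]
Segment 3: SEQ = 28518, len = 1038 B, covers [28518, 29555] [LOST]
In-order data received: bytes [26583, 28517] (segments 1..2).
Segment 3 missing -> gap begins at byte 28518.
Cumulative ACK = next expected in-order byte = 26583 + 1043 + 892 = 28518

28518


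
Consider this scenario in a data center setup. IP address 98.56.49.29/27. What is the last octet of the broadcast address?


Given: IP = 98.56.49.29, prefix = /27
Host bits = 32 - 27 = 5
Network last octet = 29 AND mask = 0
Host part size = 2^5 - 1 = 31
Broadcast last octet = 0 OR 31 = 31

31


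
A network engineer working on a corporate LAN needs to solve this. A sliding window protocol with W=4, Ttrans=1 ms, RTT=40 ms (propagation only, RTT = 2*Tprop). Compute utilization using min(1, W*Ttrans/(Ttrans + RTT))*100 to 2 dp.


Given: W = 4, Ttrans = 1 ms, RTT = 40 ms (= 2 * Tprop, Tprop = 20 ms)
Cycle time = Ttrans + RTT = 1 + 40 = 41 ms (first packet sent until its ACK returns)
W * Ttrans = 4 * 1 = 4 ms of sending per cycle
W * Ttrans / (Ttrans + RTT) = 4 / 41 = 0.097561
U = min(1, 0.097561) = 0.097561
U% = 9.76%

9.76


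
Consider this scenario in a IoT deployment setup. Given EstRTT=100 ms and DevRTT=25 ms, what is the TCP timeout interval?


Given: EstRTT = 100 ms, DevRTT = 25 ms
Timeout = EstRTT + 4 * DevRTT
4 * DevRTT = 4 * 25 = 100
Timeout = 100 + 100 = 200 ms

200


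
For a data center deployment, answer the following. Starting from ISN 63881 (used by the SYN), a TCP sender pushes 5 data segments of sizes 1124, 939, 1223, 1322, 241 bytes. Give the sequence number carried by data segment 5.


The SYN occupies sequence number ISN = 63881, so the first data byte is ISN + 1 = 63882.
SEQ of data segment i = (ISN + 1) + sum of payload sizes of segments 1..i-1.
Segment 1: SEQ = 63882, payload = 1124 bytes
Segment 2: SEQ = 65006, payload = 939 bytes
Segment 3: SEQ = 65945, payload = 1223 bytes
Segment 4: SEQ = 67168, payload = 1322 bytes
Segment 5: SEQ = 68490, payload = 241 bytes
SEQ of segment 5 = 63882 + 1124 + 939 + 1223 + 1322 = 68490

68490


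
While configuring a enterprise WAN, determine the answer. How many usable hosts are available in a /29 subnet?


Given: subnet mask /29
Host bits = 32 - 29 = 3
Total addresses = 2^3 = 8
Usable hosts = 8 - 2 (network + broadcast) = 6

6


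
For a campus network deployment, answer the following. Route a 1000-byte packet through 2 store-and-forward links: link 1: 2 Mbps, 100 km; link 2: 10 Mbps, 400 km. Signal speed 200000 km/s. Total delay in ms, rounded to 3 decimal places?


Packet = 1000 bytes = 8000 bits. Store-and-forward: sum (t_trans + t_prop) per link.
Link 1: t_trans = 8000/(2*10^6) s = 4.0000 ms; t_prop = 100/200000 s = 0.5000 ms; subtotal = 4.5000 ms
Link 2: t_trans = 8000/(10*10^6) s = 0.8000 ms; t_prop = 400/200000 s = 2.0000 ms; subtotal = 2.8000 ms
End-to-end = 4.5000 + 2.8000 = 7.3000 ms -> 7.300 ms (3 dp)

7.300


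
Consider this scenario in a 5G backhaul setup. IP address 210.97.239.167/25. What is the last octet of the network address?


Given: IP = 210.97.239.167, prefix = /25
Subnet mask = 255.255.255.128
Last octet of IP: 167
Last octet of mask: 128
Network last octet = 167 AND 128 = 128

128


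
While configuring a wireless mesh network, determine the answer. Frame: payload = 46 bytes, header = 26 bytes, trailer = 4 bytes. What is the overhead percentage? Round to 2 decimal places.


Given: payload = 46 B, header = 26 B, trailer = 4 B
Overhead bytes = header + trailer = 26 + 4 = 30
Total frame = payload + overhead = 46 + 30 = 76
Overhead % = 30 / 76 * 100 = 39.4737% -> 39.47% (2 dp)

39.47


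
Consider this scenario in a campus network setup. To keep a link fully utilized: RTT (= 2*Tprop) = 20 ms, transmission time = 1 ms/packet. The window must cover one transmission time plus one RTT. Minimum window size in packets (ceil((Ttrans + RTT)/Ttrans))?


Given: Ttrans = 1 ms, RTT = 20 ms (= 2 * Tprop, Tprop = 10 ms)
Time until first ACK returns = Ttrans + RTT = 1 + 20 = 21 ms
Need W * Ttrans >= Ttrans + RTT  ->  W >= (Ttrans + RTT) / Ttrans
(Ttrans + RTT) / Ttrans = 21 / 1 = 21
W_min = ceil(21) = 21

21


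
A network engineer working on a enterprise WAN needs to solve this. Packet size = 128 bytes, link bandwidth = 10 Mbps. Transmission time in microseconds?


Given: packet = 128 bytes, bandwidth = 10 Mbps
Packet in bits = 128 * 8 = 1024 bits
Bandwidth = 10 * 10^6 = 10000000 bps
Time = 1024 / 10000000 seconds
Time in us = 1024 * 10^6 / 10000000 = 102.4

102.4


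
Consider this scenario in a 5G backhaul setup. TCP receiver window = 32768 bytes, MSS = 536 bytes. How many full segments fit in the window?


Given: RWND = 32768 bytes, MSS = 536 bytes
Full segments = floor(RWND / MSS)
Full segments = floor(32768 / 536)
Full segments = floor(61.1343) = 61

61


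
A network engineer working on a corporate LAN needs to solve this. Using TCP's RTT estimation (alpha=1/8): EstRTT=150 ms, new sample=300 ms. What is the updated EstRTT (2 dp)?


Given: EstRTT = 150 ms, SampleRTT = 300 ms, alpha = 1/8
New EstRTT = (1 - alpha) * EstRTT + alpha * SampleRTT
(7/8) * 150 = 131.25
(1/8) * 300 = 37.5
New EstRTT = 131.25 + 37.5 = 168.75 ms -> 168.75 ms (2 dp)

168.75


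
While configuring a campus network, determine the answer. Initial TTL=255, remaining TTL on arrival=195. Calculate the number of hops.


Given: initial TTL = 255, received TTL = 195
Hops = initial TTL - received TTL
Hops = 255 - 195 = 60

60


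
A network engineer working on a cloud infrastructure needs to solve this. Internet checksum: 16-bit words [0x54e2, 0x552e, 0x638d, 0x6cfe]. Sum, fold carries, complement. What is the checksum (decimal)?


Given words: [0x54e2, 0x552e, 0x638d, 0x6cfe]
Step 1: Sum all words
Raw sum = 21730 + 21806 + 25485 + 27902 = 96923
Step 2: Fold carry: (31387 + 1) = 31388
One's complement = ~31388 & 0xFFFF = 34147

34147


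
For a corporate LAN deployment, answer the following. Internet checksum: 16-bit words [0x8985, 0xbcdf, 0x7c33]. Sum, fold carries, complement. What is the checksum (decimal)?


Given words: [0x8985, 0xbcdf, 0x7c33]
Step 1: Sum all words
Raw sum = 35205 + 48351 + 31795 = 115351
Step 2: Fold carry: (49815 + 1) = 49816
One's complement = ~49816 & 0xFFFF = 15719

15719


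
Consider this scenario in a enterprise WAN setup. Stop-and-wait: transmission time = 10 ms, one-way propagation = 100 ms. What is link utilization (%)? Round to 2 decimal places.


Given: Ttrans = 10 ms, Tprop = 100 ms
RTT = 2 * Tprop = 2 * 100 = 200 ms
U = Ttrans / (Ttrans + RTT)
U = 10 / (10 + 200)
U = 10 / 210 = 0.047619
U% = 4.76%

4.76


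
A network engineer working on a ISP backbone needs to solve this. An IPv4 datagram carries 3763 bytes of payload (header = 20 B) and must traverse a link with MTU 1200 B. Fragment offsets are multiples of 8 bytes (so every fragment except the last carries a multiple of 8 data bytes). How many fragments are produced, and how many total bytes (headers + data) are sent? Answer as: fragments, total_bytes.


Max data per non-final fragment = floor((MTU - header)/8)*8 = floor((1200 - 20)/8)*8 = floor(1180/8)*8 = 1176 B
Final fragment needs no 8-byte alignment: it can carry up to MTU - header = 1180 B
Non-final fragments needed = ceil((payload - 1180) / 1176) = ceil(2583/1176) = ceil(2.1964) = 3
Number of fragments = 3 + 1 = 4
Fragment sizes (data): 3 * 1176 B + 235 B (last, 235 <= 1180 OK)
Total bytes sent = payload + n_frags * header = 3763 + 4*20 = 3763 + 80 = 3843 B

4, 3843


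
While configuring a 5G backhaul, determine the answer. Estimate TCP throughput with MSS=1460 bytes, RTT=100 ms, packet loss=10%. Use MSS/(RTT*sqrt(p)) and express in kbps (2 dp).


Given: MSS = 1460 bytes, RTT = 100 ms, loss = 10%
RTT in seconds = 100 / 1000 = 0.1
Loss rate = 10% = 0.1
sqrt(loss) = sqrt(0.1) = 0.316227766017
Throughput (bytes/s) = 1460 / (0.1 * 0.316227766017) = 46169.2538
Throughput (kbps) = 46169.2538 * 8 / 1000 = 369.354031 -> 369.35 kbps (2 dp)

369.35


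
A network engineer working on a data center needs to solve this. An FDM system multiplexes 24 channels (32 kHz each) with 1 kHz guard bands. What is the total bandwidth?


Given: 24 channels, 32 kHz each, guard = 1 kHz
Channel bandwidth = 24 * 32 = 768 kHz
Guard bands = 23 gaps * 1 kHz = 23 kHz
Total = 768 + 23 = 791 kHz

791


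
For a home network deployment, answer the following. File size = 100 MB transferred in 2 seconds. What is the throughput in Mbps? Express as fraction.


Given: file = 100 MB, time = 2 s
File in Mb = 100 * 8 = 800 Mb
Throughput = 800 / 2 Mbps
Throughput = 400 Mbps

400


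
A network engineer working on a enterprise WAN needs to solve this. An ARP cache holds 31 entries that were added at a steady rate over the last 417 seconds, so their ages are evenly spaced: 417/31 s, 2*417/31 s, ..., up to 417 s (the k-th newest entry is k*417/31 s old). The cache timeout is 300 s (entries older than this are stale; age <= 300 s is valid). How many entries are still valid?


Ages are k * 417/31 s for k = 1..31 (spacing = 13.4516 s).
Entry k is valid iff k * 417/31 <= 300 iff k <= 31 * 300 / 417 = 22.3022
n_valid = floor(22.3022) = 22
(n_stale = 31 - 22 = 9)

22


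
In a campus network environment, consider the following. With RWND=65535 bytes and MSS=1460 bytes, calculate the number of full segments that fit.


Given: RWND = 65535 bytes, MSS = 1460 bytes
Full segments = floor(RWND / MSS)
Full segments = floor(65535 / 1460)
Full segments = floor(44.887) = 44

44


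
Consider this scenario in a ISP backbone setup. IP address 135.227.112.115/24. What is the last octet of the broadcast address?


Given: IP = 135.227.112.115, prefix = /24
Host bits = 32 - 24 = 8
Network last octet = 115 AND mask = 0
Host part size = 2^8 - 1 = 255
Broadcast last octet = 0 OR 255 = 255

255


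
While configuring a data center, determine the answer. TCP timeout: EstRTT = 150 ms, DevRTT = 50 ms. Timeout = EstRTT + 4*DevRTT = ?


Given: EstRTT = 150 ms, DevRTT = 50 ms
Timeout = EstRTT + 4 * DevRTT
4 * DevRTT = 4 * 50 = 200
Timeout = 150 + 200 = 350 ms

350


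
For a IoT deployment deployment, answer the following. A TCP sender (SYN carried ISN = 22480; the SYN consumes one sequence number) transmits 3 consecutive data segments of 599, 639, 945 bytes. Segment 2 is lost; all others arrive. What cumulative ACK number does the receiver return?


SYN uses sequence number 22480; first data byte = ISN + 1 = 22481.
Segment 1: SEQ = 22481, len = 599 B, covers [22481, 23079]
Segment 2: SEQ = 23080, len = 639 B, covers [23080, 23718] [LOST]
Segment 3: SEQ = 23719, len = 945 B, covers [23719, 24663]
In-order data received: bytes [22481, 23079] (segments 1..1).
Segment 2 missing -> gap begins at byte 23080; later segments buffered out of order.
Cumulative ACK = next expected in-order byte = 22481 + 599 = 23080

23080


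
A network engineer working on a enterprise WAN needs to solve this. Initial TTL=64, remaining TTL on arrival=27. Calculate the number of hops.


Given: initial TTL = 64, received TTL = 27
Hops = initial TTL - received TTL
Hops = 64 - 27 = 37

37


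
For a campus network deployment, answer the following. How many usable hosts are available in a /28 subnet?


Given: subnet mask /28
Host bits = 32 - 28 = 4
Total addresses = 2^4 = 16
Usable hosts = 16 - 2 (network + broadcast) = 14

14


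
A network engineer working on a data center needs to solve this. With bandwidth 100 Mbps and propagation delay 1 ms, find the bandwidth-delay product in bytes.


Given: bandwidth = 100 Mbps, delay = 1 ms
BDP in bits = 100 * 10^6 * 1 / 1000
BDP in bits = 100000
BDP in bytes = 100000 / 8 = 12500

12500


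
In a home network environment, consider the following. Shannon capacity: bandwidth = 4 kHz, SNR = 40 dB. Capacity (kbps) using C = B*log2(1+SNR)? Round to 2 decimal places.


Given: B = 4 kHz, SNR = 40 dB
SNR linear = 10^(40/10) = 10000
1 + SNR = 10001
log2(10001) = 13.2878566418
C = 4 * 1000 * 13.2878566418 = 53151.4266 bps
C = 53.151427 kbps -> 53.15 kbps (2 dp)

53.15


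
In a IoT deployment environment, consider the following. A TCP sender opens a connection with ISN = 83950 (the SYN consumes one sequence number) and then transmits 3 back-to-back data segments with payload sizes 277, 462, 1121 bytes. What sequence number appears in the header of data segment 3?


The SYN occupies sequence number ISN = 83950, so the first data byte is ISN + 1 = 83951.
SEQ of data segment i = (ISN + 1) + sum of payload sizes of segments 1..i-1.
Segment 1: SEQ = 83951, payload = 277 bytes
Segment 2: SEQ = 84228, payload = 462 bytes
Segment 3: SEQ = 84690, payload = 1121 bytes
SEQ of segment 3 = 83951 + 277 + 462 = 84690

84690


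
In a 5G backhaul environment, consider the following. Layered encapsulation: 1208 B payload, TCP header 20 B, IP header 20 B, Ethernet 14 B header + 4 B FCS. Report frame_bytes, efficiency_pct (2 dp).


TCP segment = 1208 + 20 = 1228 B
IP packet = 1228 + 20 = 1248 B
Ethernet frame = 1248 + 14 + 4 = 1266 B
Efficiency = app / frame = 1208 / 1266 = 0.954186 = 95.4186% -> 95.42% (2 dp)

1266, 95.42


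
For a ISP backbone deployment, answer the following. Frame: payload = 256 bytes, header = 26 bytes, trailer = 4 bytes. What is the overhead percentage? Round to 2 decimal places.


Given: payload = 256 B, header = 26 B, trailer = 4 B
Overhead bytes = header + trailer = 26 + 4 = 30
Total frame = payload + overhead = 256 + 30 = 286
Overhead % = 30 / 286 * 100 = 10.4895% -> 10.49% (2 dp)

10.49


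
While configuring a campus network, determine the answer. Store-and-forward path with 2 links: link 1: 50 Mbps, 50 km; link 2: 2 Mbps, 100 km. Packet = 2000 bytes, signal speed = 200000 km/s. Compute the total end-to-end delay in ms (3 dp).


Packet = 2000 bytes = 16000 bits. Store-and-forward: sum (t_trans + t_prop) per link.
Link 1: t_trans = 16000/(50*10^6) s = 0.3200 ms; t_prop = 50/200000 s = 0.2500 ms; subtotal = 0.5700 ms
Link 2: t_trans = 16000/(2*10^6) s = 8.0000 ms; t_prop = 100/200000 s = 0.5000 ms; subtotal = 8.5000 ms
End-to-end = 0.5700 + 8.5000 = 9.0700 ms -> 9.070 ms (3 dp)

9.070


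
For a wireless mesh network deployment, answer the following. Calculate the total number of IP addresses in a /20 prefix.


Given: CIDR prefix /20
Host bits = 32 - 20 = 12
Total addresses = 2^12 = 4096

4096


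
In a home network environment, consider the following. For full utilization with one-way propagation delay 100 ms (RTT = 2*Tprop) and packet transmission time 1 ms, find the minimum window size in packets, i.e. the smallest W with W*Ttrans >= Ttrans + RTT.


Given: Ttrans = 1 ms, RTT = 200 ms (= 2 * Tprop, Tprop = 100 ms)
Time until first ACK returns = Ttrans + RTT = 1 + 200 = 201 ms
Need W * Ttrans >= Ttrans + RTT  ->  W >= (Ttrans + RTT) / Ttrans
(Ttrans + RTT) / Ttrans = 201 / 1 = 201
W_min = ceil(201) = 201

201


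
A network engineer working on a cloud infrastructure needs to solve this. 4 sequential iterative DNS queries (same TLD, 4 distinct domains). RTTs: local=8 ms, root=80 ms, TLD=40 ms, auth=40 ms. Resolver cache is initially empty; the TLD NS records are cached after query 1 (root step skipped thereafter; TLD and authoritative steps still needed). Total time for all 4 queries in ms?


Lookup 1 (cold cache): local + root + TLD + auth = 8 + 80 + 40 + 40 = 168 ms
Lookups 2..4 (TLD NS cached -> skip root; new domain -> still ask TLD and auth): local + TLD + auth = 8 + 40 + 40 = 88 ms each
Remaining 3 lookups: 3 * 88 = 264 ms
Total = 168 + 264 = 432 ms

432


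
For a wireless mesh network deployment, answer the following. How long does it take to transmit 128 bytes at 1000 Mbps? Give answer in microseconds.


Given: packet = 128 bytes, bandwidth = 1000 Mbps
Packet in bits = 128 * 8 = 1024 bits
Bandwidth = 1000 * 10^6 = 1000000000 bps
Time = 1024 / 1000000000 seconds
Time in us = 1024 * 10^6 / 1000000000 = 1.024

1.024


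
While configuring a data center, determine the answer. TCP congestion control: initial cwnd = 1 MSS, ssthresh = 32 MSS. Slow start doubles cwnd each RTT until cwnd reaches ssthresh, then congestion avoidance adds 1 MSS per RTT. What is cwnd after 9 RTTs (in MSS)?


RTT 0: cwnd = 1 MSS (initial)
RTT 1: cwnd = 2 MSS (slow start, doubled)
RTT 2: cwnd = 4 MSS (slow start, doubled)
RTT 3: cwnd = 8 MSS (slow start, doubled)
RTT 4: cwnd = 16 MSS (slow start, doubled)
RTT 5: cwnd = 32 MSS (slow start, doubled)
RTT 6: cwnd = 33 MSS (congestion avoidance, +1)
RTT 7: cwnd = 34 MSS (congestion avoidance, +1)
RTT 8: cwnd = 35 MSS (congestion avoidance, +1)
RTT 9: cwnd = 36 MSS (congestion avoidance, +1)

36


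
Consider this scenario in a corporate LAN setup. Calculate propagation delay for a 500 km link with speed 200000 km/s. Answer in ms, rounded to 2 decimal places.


Given: distance = 500 km, speed = 200000 km/s
Delay = distance / speed = 500 / 200000 seconds
Delay in ms = 500 * 1000 / 200000
Delay = 2.5000 ms
Rounded to 2 dp = 2.50 ms

2.50


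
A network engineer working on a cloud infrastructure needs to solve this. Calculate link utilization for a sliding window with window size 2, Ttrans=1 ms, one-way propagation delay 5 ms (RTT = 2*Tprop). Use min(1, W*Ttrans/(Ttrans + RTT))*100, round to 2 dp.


Given: W = 2, Ttrans = 1 ms, RTT = 10 ms (= 2 * Tprop, Tprop = 5 ms)
Cycle time = Ttrans + RTT = 1 + 10 = 11 ms (first packet sent until its ACK returns)
W * Ttrans = 2 * 1 = 2 ms of sending per cycle
W * Ttrans / (Ttrans + RTT) = 2 / 11 = 0.181818
U = min(1, 0.181818) = 0.181818
U% = 18.18%

18.18


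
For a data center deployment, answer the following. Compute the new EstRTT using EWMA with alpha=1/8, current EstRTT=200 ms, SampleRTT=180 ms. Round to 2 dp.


Given: EstRTT = 200 ms, SampleRTT = 180 ms, alpha = 1/8
New EstRTT = (1 - alpha) * EstRTT + alpha * SampleRTT
(7/8) * 200 = 175
(1/8) * 180 = 22.5
New EstRTT = 175 + 22.5 = 197.5 ms -> 197.50 ms (2 dp)

197.50


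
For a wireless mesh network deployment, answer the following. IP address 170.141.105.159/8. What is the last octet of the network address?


Given: IP = 170.141.105.159, prefix = /8
Subnet mask = 255.0.0.0
Last octet of IP: 159
Last octet of mask: 0
Network last octet = 159 AND 0 = 0

0


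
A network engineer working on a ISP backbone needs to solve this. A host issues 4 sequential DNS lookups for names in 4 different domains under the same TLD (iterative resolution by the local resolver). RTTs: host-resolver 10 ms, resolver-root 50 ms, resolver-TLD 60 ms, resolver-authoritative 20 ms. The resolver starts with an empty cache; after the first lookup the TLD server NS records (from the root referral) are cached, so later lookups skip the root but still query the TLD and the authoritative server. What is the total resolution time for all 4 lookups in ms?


Lookup 1 (cold cache): local + root + TLD + auth = 10 + 50 + 60 + 20 = 140 ms
Lookups 2..4 (TLD NS cached -> skip root; new domain -> still ask TLD and auth): local + TLD + auth = 10 + 60 + 20 = 90 ms each
Remaining 3 lookups: 3 * 90 = 270 ms
Total = 140 + 270 = 410 ms

410


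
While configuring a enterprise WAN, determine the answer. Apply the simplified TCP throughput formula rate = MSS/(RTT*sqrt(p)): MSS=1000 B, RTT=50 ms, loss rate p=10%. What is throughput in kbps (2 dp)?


Given: MSS = 1000 bytes, RTT = 50 ms, loss = 10%
RTT in seconds = 50 / 1000 = 0.05
Loss rate = 10% = 0.1
sqrt(loss) = sqrt(0.1) = 0.316227766017
Throughput (bytes/s) = 1000 / (0.05 * 0.316227766017) = 63245.5532
Throughput (kbps) = 63245.5532 * 8 / 1000 = 505.964426 -> 505.96 kbps (2 dp)

505.96


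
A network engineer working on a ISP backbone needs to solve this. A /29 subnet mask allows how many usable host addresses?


Given: subnet mask /29
Host bits = 32 - 29 = 3
Total addresses = 2^3 = 8
Usable hosts = 8 - 2 (network + broadcast) = 6

6
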